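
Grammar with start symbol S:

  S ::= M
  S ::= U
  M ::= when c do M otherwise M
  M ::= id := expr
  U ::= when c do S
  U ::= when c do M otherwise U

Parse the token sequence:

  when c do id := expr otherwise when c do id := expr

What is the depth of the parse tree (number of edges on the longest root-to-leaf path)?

5

[S [U when c do [M id := expr] otherwise [U when c do [S [M id := expr]]]]]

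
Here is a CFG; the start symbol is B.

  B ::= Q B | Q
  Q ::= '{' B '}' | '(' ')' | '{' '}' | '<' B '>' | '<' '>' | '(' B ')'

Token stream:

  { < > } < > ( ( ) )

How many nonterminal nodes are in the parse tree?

[B [Q { [B [Q < >]] }] [B [Q < >] [B [Q ( [B [Q ( )]] )]]]]

10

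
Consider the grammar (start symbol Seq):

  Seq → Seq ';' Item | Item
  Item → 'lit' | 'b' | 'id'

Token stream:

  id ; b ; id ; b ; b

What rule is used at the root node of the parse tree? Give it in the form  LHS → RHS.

Seq → Seq ';' Item

[Seq [Seq [Seq [Seq [Seq [Item id]] ; [Item b]] ; [Item id]] ; [Item b]] ; [Item b]]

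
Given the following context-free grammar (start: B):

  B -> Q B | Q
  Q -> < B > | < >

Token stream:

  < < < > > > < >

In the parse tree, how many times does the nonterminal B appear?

4

[B [Q < [B [Q < [B [Q < >]] >]] >] [B [Q < >]]]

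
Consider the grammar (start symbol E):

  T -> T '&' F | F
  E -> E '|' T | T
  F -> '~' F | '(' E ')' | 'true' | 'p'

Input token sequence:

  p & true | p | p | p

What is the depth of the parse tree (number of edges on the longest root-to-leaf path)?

[E [E [E [E [T [T [F p]] & [F true]]] | [T [F p]]] | [T [F p]]] | [T [F p]]]

7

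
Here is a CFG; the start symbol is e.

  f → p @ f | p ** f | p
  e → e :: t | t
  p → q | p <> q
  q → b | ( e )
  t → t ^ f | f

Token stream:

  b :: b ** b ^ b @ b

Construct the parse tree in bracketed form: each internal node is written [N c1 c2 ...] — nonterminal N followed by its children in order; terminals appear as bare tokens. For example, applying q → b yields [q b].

e
e :: t
t :: t
f :: t
p :: t
q :: t
b :: t
b :: t ^ f
b :: f ^ f
b :: p ** f ^ f
b :: q ** f ^ f
b :: b ** f ^ f
b :: b ** p ^ f
b :: b ** q ^ f
b :: b ** b ^ f
b :: b ** b ^ p @ f
b :: b ** b ^ q @ f
b :: b ** b ^ b @ f
b :: b ** b ^ b @ p
b :: b ** b ^ b @ q
b :: b ** b ^ b @ b

[e [e [t [f [p [q b]]]]] :: [t [t [f [p [q b]] ** [f [p [q b]]]]] ^ [f [p [q b]] @ [f [p [q b]]]]]]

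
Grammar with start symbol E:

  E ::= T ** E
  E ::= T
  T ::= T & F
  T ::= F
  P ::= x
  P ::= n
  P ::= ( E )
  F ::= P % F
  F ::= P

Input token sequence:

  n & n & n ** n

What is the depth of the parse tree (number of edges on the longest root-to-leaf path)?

[E [T [T [T [F [P n]]] & [F [P n]]] & [F [P n]]] ** [E [T [F [P n]]]]]

6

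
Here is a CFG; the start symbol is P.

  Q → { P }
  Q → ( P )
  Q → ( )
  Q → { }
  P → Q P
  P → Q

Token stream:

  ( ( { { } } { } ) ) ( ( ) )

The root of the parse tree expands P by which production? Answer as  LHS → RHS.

P → Q P

[P [Q ( [P [Q ( [P [Q { [P [Q { }]] }] [P [Q { }]]] )]] )] [P [Q ( [P [Q ( )]] )]]]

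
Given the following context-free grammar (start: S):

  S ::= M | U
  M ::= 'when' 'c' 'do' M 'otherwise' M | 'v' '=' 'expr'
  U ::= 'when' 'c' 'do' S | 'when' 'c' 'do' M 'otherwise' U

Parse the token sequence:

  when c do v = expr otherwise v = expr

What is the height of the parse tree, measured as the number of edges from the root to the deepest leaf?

[S [M when c do [M v = expr] otherwise [M v = expr]]]

3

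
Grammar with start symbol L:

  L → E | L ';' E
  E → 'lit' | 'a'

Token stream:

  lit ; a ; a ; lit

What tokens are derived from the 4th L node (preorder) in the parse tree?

lit

[L [L [L [L [E lit]] ; [E a]] ; [E a]] ; [E lit]]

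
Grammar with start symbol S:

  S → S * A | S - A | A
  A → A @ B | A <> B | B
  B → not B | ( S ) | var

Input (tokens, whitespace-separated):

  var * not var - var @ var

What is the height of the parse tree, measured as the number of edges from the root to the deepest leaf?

[S [S [S [A [B var]]] * [A [B not [B var]]]] - [A [A [B var]] @ [B var]]]

5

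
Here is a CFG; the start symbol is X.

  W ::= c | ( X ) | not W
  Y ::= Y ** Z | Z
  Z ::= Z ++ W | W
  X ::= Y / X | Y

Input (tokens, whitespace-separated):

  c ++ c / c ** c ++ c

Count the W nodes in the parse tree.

5

[X [Y [Z [Z [W c]] ++ [W c]]] / [X [Y [Y [Z [W c]]] ** [Z [Z [W c]] ++ [W c]]]]]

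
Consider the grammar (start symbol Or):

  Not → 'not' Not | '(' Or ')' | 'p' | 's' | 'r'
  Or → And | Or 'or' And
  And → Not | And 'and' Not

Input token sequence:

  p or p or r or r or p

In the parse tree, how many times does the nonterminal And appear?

5

[Or [Or [Or [Or [Or [And [Not p]]] or [And [Not p]]] or [And [Not r]]] or [And [Not r]]] or [And [Not p]]]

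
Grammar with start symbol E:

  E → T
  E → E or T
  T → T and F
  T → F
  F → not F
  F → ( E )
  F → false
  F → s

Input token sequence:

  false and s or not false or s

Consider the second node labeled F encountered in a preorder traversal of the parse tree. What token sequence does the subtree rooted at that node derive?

[E [E [E [T [T [F false]] and [F s]]] or [T [F not [F false]]]] or [T [F s]]]

s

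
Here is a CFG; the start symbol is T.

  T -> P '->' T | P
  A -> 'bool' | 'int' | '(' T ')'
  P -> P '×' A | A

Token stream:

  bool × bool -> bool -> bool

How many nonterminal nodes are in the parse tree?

[T [P [P [A bool]] × [A bool]] -> [T [P [A bool]] -> [T [P [A bool]]]]]

11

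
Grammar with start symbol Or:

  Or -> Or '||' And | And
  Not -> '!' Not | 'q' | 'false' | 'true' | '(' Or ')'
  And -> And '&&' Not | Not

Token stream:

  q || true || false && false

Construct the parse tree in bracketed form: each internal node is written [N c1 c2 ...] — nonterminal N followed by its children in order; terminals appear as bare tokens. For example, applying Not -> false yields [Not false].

[Or [Or [Or [And [Not q]]] || [And [Not true]]] || [And [And [Not false]] && [Not false]]]

Or
Or || And
Or || And || And
And || And || And
Not || And || And
q || And || And
q || Not || And
q || true || And
q || true || And && Not
q || true || Not && Not
q || true || false && Not
q || true || false && false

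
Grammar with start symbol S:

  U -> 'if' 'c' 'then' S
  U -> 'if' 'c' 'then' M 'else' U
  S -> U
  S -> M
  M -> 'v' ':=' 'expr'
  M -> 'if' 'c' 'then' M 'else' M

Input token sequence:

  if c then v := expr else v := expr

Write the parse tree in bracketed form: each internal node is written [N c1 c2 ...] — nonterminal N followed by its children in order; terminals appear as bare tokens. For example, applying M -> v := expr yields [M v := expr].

[S [M if c then [M v := expr] else [M v := expr]]]

S
M
if c then M else M
if c then v := expr else M
if c then v := expr else v := expr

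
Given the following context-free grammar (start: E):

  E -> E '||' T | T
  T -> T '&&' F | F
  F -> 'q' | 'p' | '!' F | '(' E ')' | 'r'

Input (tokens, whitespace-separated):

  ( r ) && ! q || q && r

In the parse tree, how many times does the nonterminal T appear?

5

[E [E [T [T [F ( [E [T [F r]]] )]] && [F ! [F q]]]] || [T [T [F q]] && [F r]]]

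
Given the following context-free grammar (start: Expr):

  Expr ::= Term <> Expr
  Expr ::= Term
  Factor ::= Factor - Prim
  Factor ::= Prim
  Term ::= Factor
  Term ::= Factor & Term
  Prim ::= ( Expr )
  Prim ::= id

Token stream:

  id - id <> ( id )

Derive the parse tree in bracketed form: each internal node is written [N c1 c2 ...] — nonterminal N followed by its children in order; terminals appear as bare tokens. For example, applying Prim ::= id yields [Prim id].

Expr
Term <> Expr
Factor <> Expr
Factor - Prim <> Expr
Prim - Prim <> Expr
id - Prim <> Expr
id - id <> Expr
id - id <> Term
id - id <> Factor
id - id <> Prim
id - id <> ( Expr )
id - id <> ( Term )
id - id <> ( Factor )
id - id <> ( Prim )
id - id <> ( id )

[Expr [Term [Factor [Factor [Prim id]] - [Prim id]]] <> [Expr [Term [Factor [Prim ( [Expr [Term [Factor [Prim id]]]] )]]]]]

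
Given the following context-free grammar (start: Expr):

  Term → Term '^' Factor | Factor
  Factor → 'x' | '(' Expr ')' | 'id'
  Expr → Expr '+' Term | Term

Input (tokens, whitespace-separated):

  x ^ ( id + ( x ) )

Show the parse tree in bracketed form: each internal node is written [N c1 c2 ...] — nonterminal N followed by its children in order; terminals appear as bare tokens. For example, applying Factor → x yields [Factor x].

[Expr [Term [Term [Factor x]] ^ [Factor ( [Expr [Expr [Term [Factor id]]] + [Term [Factor ( [Expr [Term [Factor x]]] )]]] )]]]

Expr
Term
Term ^ Factor
Factor ^ Factor
x ^ Factor
x ^ ( Expr )
x ^ ( Expr + Term )
x ^ ( Term + Term )
x ^ ( Factor + Term )
x ^ ( id + Term )
x ^ ( id + Factor )
x ^ ( id + ( Expr ) )
x ^ ( id + ( Term ) )
x ^ ( id + ( Factor ) )
x ^ ( id + ( x ) )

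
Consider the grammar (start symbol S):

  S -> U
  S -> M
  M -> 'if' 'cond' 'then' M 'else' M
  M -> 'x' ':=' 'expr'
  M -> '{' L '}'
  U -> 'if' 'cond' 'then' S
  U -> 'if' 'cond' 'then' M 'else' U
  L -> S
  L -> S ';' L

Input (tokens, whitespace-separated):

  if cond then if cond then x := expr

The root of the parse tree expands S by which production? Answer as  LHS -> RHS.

[S [U if cond then [S [U if cond then [S [M x := expr]]]]]]

S -> U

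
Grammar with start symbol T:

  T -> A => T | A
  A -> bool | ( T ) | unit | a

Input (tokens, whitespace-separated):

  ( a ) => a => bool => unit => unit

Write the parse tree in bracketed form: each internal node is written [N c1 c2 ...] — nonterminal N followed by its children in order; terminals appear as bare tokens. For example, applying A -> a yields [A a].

[T [A ( [T [A a]] )] => [T [A a] => [T [A bool] => [T [A unit] => [T [A unit]]]]]]

T
A => T
( T ) => T
( A ) => T
( a ) => T
( a ) => A => T
( a ) => a => T
( a ) => a => A => T
( a ) => a => bool => T
( a ) => a => bool => A => T
( a ) => a => bool => unit => T
( a ) => a => bool => unit => A
( a ) => a => bool => unit => unit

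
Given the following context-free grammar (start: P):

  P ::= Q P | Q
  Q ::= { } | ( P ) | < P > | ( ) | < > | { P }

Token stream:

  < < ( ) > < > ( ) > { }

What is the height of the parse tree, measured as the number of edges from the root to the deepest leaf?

6

[P [Q < [P [Q < [P [Q ( )]] >] [P [Q < >] [P [Q ( )]]]] >] [P [Q { }]]]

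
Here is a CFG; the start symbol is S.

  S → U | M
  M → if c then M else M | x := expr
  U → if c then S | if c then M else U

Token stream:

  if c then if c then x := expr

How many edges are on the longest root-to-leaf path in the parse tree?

[S [U if c then [S [U if c then [S [M x := expr]]]]]]

6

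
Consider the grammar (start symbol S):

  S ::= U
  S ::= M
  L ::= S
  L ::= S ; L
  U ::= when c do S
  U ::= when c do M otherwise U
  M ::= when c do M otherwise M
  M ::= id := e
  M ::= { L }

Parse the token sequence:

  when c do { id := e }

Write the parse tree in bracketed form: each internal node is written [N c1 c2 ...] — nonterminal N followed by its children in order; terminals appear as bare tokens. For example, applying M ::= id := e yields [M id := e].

S
U
when c do S
when c do M
when c do { L }
when c do { S }
when c do { M }
when c do { id := e }

[S [U when c do [S [M { [L [S [M id := e]]] }]]]]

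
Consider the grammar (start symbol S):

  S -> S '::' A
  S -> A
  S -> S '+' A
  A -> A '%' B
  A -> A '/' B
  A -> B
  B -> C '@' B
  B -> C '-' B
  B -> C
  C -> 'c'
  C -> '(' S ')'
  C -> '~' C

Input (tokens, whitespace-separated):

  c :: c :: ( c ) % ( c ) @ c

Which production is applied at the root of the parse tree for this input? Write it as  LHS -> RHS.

[S [S [S [A [B [C c]]]] :: [A [B [C c]]]] :: [A [A [B [C ( [S [A [B [C c]]]] )]]] % [B [C ( [S [A [B [C c]]]] )] @ [B [C c]]]]]

S -> S '::' A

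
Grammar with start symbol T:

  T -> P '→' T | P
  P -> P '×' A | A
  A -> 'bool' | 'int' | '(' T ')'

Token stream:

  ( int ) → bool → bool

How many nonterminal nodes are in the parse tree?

12

[T [P [A ( [T [P [A int]]] )]] → [T [P [A bool]] → [T [P [A bool]]]]]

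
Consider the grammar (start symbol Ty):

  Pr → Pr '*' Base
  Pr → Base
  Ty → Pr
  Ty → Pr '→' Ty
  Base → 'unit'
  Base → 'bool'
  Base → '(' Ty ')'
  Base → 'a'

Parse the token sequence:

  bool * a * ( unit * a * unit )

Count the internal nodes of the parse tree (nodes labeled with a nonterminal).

[Ty [Pr [Pr [Pr [Base bool]] * [Base a]] * [Base ( [Ty [Pr [Pr [Pr [Base unit]] * [Base a]] * [Base unit]]] )]]]

14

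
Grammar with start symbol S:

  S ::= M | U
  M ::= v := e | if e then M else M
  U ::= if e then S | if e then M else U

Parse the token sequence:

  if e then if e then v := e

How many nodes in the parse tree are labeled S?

[S [U if e then [S [U if e then [S [M v := e]]]]]]

3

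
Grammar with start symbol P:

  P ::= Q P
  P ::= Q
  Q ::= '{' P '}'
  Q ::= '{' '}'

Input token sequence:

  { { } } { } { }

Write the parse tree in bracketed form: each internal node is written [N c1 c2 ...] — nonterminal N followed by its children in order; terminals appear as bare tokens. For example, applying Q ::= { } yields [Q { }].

P
Q P
{ P } P
{ Q } P
{ { } } P
{ { } } Q P
{ { } } { } P
{ { } } { } Q
{ { } } { } { }

[P [Q { [P [Q { }]] }] [P [Q { }] [P [Q { }]]]]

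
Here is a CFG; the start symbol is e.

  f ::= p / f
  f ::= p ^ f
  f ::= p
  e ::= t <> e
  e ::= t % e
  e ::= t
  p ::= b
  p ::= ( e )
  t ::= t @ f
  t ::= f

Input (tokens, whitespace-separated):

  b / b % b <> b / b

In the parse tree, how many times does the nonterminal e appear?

[e [t [f [p b] / [f [p b]]]] % [e [t [f [p b]]] <> [e [t [f [p b] / [f [p b]]]]]]]

3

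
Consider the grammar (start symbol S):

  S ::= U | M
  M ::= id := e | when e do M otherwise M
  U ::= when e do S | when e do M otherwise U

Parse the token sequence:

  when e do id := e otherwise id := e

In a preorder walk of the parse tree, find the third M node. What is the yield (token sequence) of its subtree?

[S [M when e do [M id := e] otherwise [M id := e]]]

id := e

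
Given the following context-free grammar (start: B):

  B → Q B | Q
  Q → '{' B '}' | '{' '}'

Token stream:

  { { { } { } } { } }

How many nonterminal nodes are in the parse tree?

10

[B [Q { [B [Q { [B [Q { }] [B [Q { }]]] }] [B [Q { }]]] }]]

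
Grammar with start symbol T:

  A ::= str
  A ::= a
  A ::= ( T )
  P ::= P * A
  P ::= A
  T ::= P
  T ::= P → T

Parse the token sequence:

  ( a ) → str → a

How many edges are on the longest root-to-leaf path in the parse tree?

6

[T [P [A ( [T [P [A a]]] )]] → [T [P [A str]] → [T [P [A a]]]]]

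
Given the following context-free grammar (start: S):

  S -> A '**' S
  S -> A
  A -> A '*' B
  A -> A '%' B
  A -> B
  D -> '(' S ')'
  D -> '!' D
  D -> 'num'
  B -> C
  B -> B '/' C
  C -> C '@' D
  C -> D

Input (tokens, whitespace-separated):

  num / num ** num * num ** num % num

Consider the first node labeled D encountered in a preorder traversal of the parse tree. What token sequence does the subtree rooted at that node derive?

[S [A [B [B [C [D num]]] / [C [D num]]]] ** [S [A [A [B [C [D num]]]] * [B [C [D num]]]] ** [S [A [A [B [C [D num]]]] % [B [C [D num]]]]]]]

num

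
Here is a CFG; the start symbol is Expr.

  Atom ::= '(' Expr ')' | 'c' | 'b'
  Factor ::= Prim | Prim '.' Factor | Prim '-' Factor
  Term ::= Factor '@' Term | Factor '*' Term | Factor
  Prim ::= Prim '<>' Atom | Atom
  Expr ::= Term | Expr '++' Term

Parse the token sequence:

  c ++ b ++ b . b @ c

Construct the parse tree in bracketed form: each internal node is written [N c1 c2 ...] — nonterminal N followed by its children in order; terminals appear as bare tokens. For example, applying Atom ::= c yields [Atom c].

Expr
Expr ++ Term
Expr ++ Term ++ Term
Term ++ Term ++ Term
Factor ++ Term ++ Term
Prim ++ Term ++ Term
Atom ++ Term ++ Term
c ++ Term ++ Term
c ++ Factor ++ Term
c ++ Prim ++ Term
c ++ Atom ++ Term
c ++ b ++ Term
c ++ b ++ Factor @ Term
c ++ b ++ Prim . Factor @ Term
c ++ b ++ Atom . Factor @ Term
c ++ b ++ b . Factor @ Term
c ++ b ++ b . Prim @ Term
c ++ b ++ b . Atom @ Term
c ++ b ++ b . b @ Term
c ++ b ++ b . b @ Factor
c ++ b ++ b . b @ Prim
c ++ b ++ b . b @ Atom
c ++ b ++ b . b @ c

[Expr [Expr [Expr [Term [Factor [Prim [Atom c]]]]] ++ [Term [Factor [Prim [Atom b]]]]] ++ [Term [Factor [Prim [Atom b]] . [Factor [Prim [Atom b]]]] @ [Term [Factor [Prim [Atom c]]]]]]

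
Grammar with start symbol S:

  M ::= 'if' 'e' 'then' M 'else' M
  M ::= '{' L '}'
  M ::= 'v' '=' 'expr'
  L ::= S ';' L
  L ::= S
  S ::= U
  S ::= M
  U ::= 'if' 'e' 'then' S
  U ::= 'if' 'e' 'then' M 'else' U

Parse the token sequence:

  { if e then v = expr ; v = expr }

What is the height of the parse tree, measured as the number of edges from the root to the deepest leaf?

7

[S [M { [L [S [U if e then [S [M v = expr]]]] ; [L [S [M v = expr]]]] }]]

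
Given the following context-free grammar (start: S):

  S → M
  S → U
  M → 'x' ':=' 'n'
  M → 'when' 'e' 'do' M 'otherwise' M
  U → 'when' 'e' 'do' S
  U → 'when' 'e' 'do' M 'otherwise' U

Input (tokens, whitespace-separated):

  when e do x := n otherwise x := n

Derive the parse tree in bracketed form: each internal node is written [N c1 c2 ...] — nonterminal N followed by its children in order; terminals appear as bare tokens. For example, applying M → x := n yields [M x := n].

S
M
when e do M otherwise M
when e do x := n otherwise M
when e do x := n otherwise x := n

[S [M when e do [M x := n] otherwise [M x := n]]]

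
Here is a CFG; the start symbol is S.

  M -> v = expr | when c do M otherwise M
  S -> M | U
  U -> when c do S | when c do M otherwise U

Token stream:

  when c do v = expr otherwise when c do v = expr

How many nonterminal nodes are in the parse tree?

6

[S [U when c do [M v = expr] otherwise [U when c do [S [M v = expr]]]]]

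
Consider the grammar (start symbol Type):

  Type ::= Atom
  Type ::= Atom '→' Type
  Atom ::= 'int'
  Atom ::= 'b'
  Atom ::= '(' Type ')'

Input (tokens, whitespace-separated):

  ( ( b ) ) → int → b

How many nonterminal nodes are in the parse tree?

[Type [Atom ( [Type [Atom ( [Type [Atom b]] )]] )] → [Type [Atom int] → [Type [Atom b]]]]

10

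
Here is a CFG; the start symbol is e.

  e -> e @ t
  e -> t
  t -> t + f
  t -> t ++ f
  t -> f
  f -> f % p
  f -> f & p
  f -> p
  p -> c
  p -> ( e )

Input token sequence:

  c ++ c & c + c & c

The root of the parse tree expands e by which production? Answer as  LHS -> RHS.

e -> t

[e [t [t [t [f [p c]]] ++ [f [f [p c]] & [p c]]] + [f [f [p c]] & [p c]]]]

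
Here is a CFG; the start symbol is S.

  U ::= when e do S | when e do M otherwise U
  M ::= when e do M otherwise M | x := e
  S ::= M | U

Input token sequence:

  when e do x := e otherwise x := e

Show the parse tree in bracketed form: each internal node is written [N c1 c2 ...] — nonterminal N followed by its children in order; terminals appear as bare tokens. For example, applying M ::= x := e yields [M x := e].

[S [M when e do [M x := e] otherwise [M x := e]]]

S
M
when e do M otherwise M
when e do x := e otherwise M
when e do x := e otherwise x := e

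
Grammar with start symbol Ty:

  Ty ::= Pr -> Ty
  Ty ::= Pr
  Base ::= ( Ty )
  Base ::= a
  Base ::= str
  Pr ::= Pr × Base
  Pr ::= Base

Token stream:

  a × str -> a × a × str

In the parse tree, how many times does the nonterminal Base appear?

[Ty [Pr [Pr [Base a]] × [Base str]] -> [Ty [Pr [Pr [Pr [Base a]] × [Base a]] × [Base str]]]]

5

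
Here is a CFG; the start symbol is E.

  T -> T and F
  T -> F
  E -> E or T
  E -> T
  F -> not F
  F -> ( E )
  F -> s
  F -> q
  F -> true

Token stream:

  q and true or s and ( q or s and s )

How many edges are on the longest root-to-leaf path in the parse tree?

[E [E [T [T [F q]] and [F true]]] or [T [T [F s]] and [F ( [E [E [T [F q]]] or [T [T [F s]] and [F s]]] )]]]

7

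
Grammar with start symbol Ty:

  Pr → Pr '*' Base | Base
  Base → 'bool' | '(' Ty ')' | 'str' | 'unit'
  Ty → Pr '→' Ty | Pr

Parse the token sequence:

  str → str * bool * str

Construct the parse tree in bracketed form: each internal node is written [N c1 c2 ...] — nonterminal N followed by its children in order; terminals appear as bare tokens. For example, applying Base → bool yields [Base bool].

Ty
Pr → Ty
Base → Ty
str → Ty
str → Pr
str → Pr * Base
str → Pr * Base * Base
str → Base * Base * Base
str → str * Base * Base
str → str * bool * Base
str → str * bool * str

[Ty [Pr [Base str]] → [Ty [Pr [Pr [Pr [Base str]] * [Base bool]] * [Base str]]]]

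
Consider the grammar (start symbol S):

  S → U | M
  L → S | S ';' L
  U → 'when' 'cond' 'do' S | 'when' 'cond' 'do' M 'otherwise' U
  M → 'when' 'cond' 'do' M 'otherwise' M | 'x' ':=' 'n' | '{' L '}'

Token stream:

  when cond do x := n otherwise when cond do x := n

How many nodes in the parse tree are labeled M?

2

[S [U when cond do [M x := n] otherwise [U when cond do [S [M x := n]]]]]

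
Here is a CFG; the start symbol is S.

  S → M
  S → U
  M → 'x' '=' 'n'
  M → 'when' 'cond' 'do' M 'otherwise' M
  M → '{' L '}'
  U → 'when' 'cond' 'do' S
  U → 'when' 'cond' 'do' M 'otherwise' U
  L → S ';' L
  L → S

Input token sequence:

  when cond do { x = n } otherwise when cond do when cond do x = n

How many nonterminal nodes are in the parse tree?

11

[S [U when cond do [M { [L [S [M x = n]]] }] otherwise [U when cond do [S [U when cond do [S [M x = n]]]]]]]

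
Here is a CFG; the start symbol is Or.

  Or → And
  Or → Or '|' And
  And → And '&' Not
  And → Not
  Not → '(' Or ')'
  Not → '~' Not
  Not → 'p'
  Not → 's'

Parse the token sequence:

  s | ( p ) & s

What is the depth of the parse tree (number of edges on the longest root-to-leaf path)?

[Or [Or [And [Not s]]] | [And [And [Not ( [Or [And [Not p]]] )]] & [Not s]]]

7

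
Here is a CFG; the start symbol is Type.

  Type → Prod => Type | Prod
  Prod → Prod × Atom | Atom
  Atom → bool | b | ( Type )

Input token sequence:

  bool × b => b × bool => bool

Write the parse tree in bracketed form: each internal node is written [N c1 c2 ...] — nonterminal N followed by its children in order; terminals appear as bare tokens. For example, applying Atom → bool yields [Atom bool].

Type
Prod => Type
Prod × Atom => Type
Atom × Atom => Type
bool × Atom => Type
bool × b => Type
bool × b => Prod => Type
bool × b => Prod × Atom => Type
bool × b => Atom × Atom => Type
bool × b => b × Atom => Type
bool × b => b × bool => Type
bool × b => b × bool => Prod
bool × b => b × bool => Atom
bool × b => b × bool => bool

[Type [Prod [Prod [Atom bool]] × [Atom b]] => [Type [Prod [Prod [Atom b]] × [Atom bool]] => [Type [Prod [Atom bool]]]]]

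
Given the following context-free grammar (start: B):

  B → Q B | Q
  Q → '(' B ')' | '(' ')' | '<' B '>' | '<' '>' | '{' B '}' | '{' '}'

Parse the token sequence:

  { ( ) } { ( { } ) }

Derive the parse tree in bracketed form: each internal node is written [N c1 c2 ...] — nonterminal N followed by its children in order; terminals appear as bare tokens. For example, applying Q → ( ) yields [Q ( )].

[B [Q { [B [Q ( )]] }] [B [Q { [B [Q ( [B [Q { }]] )]] }]]]

B
Q B
{ B } B
{ Q } B
{ ( ) } B
{ ( ) } Q
{ ( ) } { B }
{ ( ) } { Q }
{ ( ) } { ( B ) }
{ ( ) } { ( Q ) }
{ ( ) } { ( { } ) }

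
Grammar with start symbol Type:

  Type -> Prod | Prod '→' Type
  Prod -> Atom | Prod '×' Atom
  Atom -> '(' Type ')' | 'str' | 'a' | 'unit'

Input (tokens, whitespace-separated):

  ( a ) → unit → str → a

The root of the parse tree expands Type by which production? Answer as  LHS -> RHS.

Type -> Prod '→' Type

[Type [Prod [Atom ( [Type [Prod [Atom a]]] )]] → [Type [Prod [Atom unit]] → [Type [Prod [Atom str]] → [Type [Prod [Atom a]]]]]]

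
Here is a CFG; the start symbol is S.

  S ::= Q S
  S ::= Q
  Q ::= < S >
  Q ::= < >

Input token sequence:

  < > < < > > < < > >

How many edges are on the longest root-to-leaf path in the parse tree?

[S [Q < >] [S [Q < [S [Q < >]] >] [S [Q < [S [Q < >]] >]]]]

6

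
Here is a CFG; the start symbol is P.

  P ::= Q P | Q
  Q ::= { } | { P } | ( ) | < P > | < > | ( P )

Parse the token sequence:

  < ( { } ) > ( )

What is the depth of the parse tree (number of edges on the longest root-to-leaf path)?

[P [Q < [P [Q ( [P [Q { }]] )]] >] [P [Q ( )]]]

6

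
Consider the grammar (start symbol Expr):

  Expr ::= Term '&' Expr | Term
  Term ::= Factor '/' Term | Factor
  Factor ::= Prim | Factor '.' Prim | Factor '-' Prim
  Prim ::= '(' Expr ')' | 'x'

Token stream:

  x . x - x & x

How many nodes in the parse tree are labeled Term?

[Expr [Term [Factor [Factor [Factor [Prim x]] . [Prim x]] - [Prim x]]] & [Expr [Term [Factor [Prim x]]]]]

2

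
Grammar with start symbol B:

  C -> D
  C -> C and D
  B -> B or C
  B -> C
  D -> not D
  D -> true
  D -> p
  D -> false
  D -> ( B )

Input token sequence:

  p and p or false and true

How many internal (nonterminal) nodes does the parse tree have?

[B [B [C [C [D p]] and [D p]]] or [C [C [D false]] and [D true]]]

10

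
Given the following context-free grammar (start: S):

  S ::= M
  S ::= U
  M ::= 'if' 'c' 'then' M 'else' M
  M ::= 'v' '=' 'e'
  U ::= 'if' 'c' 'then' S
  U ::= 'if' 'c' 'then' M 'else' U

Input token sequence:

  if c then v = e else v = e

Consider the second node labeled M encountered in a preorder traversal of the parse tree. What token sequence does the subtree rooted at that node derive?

v = e

[S [M if c then [M v = e] else [M v = e]]]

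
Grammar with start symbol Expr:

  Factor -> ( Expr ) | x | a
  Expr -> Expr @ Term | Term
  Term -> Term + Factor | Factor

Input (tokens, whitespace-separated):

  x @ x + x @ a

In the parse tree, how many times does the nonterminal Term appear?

[Expr [Expr [Expr [Term [Factor x]]] @ [Term [Term [Factor x]] + [Factor x]]] @ [Term [Factor a]]]

4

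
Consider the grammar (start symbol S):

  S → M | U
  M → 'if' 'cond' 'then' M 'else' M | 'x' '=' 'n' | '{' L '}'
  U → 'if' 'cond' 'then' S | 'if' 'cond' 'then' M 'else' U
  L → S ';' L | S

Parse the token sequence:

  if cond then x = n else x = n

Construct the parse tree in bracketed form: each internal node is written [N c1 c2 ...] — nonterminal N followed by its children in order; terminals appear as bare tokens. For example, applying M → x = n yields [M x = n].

S
M
if cond then M else M
if cond then x = n else M
if cond then x = n else x = n

[S [M if cond then [M x = n] else [M x = n]]]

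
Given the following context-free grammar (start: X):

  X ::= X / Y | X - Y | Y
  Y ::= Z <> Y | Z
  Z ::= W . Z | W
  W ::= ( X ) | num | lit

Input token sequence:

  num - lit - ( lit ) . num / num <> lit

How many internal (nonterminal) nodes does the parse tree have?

[X [X [X [X [Y [Z [W num]]]] - [Y [Z [W lit]]]] - [Y [Z [W ( [X [Y [Z [W lit]]]] )] . [Z [W num]]]]] / [Y [Z [W num]] <> [Y [Z [W lit]]]]]

25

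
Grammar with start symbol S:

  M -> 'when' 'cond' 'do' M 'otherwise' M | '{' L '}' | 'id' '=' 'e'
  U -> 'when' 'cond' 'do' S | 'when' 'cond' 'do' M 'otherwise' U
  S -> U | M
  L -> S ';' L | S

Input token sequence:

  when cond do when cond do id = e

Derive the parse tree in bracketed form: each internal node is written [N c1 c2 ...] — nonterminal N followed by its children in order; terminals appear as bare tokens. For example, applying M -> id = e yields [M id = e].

[S [U when cond do [S [U when cond do [S [M id = e]]]]]]

S
U
when cond do S
when cond do U
when cond do when cond do S
when cond do when cond do M
when cond do when cond do id = e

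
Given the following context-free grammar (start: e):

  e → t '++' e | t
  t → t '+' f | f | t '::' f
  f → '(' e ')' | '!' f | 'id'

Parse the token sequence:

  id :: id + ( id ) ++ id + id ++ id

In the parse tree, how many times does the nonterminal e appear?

4

[e [t [t [t [f id]] :: [f id]] + [f ( [e [t [f id]]] )]] ++ [e [t [t [f id]] + [f id]] ++ [e [t [f id]]]]]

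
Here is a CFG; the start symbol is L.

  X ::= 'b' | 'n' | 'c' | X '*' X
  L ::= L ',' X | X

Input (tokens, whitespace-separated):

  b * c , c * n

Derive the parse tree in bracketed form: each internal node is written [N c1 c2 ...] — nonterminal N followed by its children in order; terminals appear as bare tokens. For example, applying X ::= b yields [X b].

L
L , X
X , X
X * X , X
b * X , X
b * c , X
b * c , X * X
b * c , c * X
b * c , c * n

[L [L [X [X b] * [X c]]] , [X [X c] * [X n]]]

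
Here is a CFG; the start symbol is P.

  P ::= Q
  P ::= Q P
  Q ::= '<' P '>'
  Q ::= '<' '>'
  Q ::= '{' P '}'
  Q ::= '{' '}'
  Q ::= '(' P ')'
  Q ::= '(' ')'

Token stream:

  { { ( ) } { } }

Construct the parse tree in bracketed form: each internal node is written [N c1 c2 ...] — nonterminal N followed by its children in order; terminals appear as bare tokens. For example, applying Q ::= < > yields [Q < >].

P
Q
{ P }
{ Q P }
{ { P } P }
{ { Q } P }
{ { ( ) } P }
{ { ( ) } Q }
{ { ( ) } { } }

[P [Q { [P [Q { [P [Q ( )]] }] [P [Q { }]]] }]]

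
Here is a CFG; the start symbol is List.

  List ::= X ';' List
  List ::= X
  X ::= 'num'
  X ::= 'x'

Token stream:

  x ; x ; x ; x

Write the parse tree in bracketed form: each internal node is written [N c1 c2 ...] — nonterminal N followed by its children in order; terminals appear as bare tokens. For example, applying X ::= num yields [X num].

[List [X x] ; [List [X x] ; [List [X x] ; [List [X x]]]]]

List
X ; List
x ; List
x ; X ; List
x ; x ; List
x ; x ; X ; List
x ; x ; x ; List
x ; x ; x ; X
x ; x ; x ; x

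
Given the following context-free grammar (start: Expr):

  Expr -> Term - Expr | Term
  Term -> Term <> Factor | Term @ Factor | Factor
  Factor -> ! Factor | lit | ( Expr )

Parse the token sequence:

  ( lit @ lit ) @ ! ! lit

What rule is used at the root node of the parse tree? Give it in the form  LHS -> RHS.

Expr -> Term

[Expr [Term [Term [Factor ( [Expr [Term [Term [Factor lit]] @ [Factor lit]]] )]] @ [Factor ! [Factor ! [Factor lit]]]]]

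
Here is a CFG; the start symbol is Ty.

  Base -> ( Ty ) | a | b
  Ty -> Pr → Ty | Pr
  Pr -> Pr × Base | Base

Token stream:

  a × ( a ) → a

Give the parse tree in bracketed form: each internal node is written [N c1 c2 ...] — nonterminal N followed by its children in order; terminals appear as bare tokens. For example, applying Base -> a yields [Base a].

Ty
Pr → Ty
Pr × Base → Ty
Base × Base → Ty
a × Base → Ty
a × ( Ty ) → Ty
a × ( Pr ) → Ty
a × ( Base ) → Ty
a × ( a ) → Ty
a × ( a ) → Pr
a × ( a ) → Base
a × ( a ) → a

[Ty [Pr [Pr [Base a]] × [Base ( [Ty [Pr [Base a]]] )]] → [Ty [Pr [Base a]]]]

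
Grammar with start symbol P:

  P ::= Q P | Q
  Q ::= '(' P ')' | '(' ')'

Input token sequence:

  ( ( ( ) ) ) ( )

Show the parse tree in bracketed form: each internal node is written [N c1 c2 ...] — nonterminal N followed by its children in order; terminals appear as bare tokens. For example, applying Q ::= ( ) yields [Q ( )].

[P [Q ( [P [Q ( [P [Q ( )]] )]] )] [P [Q ( )]]]

P
Q P
( P ) P
( Q ) P
( ( P ) ) P
( ( Q ) ) P
( ( ( ) ) ) P
( ( ( ) ) ) Q
( ( ( ) ) ) ( )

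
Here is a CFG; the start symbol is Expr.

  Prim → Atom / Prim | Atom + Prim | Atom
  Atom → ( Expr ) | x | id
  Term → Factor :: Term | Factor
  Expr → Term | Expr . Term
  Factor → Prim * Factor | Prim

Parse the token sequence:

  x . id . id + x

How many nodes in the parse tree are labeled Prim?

[Expr [Expr [Expr [Term [Factor [Prim [Atom x]]]]] . [Term [Factor [Prim [Atom id]]]]] . [Term [Factor [Prim [Atom id] + [Prim [Atom x]]]]]]

4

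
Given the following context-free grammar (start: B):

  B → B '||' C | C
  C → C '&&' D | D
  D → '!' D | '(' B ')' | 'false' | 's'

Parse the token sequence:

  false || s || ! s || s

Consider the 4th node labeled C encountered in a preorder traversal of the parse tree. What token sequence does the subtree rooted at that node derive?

[B [B [B [B [C [D false]]] || [C [D s]]] || [C [D ! [D s]]]] || [C [D s]]]

s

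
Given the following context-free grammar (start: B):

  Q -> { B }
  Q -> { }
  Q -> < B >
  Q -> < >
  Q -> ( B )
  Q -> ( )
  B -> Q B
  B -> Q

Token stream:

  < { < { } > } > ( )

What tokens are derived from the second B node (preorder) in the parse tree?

{ < { } > }

[B [Q < [B [Q { [B [Q < [B [Q { }]] >]] }]] >] [B [Q ( )]]]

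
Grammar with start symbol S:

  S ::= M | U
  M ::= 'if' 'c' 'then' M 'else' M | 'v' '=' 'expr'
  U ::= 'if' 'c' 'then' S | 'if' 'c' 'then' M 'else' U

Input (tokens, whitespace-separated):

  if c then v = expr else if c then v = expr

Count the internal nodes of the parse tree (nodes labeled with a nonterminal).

6

[S [U if c then [M v = expr] else [U if c then [S [M v = expr]]]]]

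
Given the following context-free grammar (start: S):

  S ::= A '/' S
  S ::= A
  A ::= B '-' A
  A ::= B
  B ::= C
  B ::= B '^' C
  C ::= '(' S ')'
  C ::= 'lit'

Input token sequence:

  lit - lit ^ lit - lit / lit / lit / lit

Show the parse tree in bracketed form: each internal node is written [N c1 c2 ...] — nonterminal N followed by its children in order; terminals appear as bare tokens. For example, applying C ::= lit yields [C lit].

[S [A [B [C lit]] - [A [B [B [C lit]] ^ [C lit]] - [A [B [C lit]]]]] / [S [A [B [C lit]]] / [S [A [B [C lit]]] / [S [A [B [C lit]]]]]]]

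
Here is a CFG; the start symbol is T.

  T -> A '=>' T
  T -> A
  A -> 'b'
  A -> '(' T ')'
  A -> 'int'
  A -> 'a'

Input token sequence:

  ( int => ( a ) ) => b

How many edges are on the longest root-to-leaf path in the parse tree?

7

[T [A ( [T [A int] => [T [A ( [T [A a]] )]]] )] => [T [A b]]]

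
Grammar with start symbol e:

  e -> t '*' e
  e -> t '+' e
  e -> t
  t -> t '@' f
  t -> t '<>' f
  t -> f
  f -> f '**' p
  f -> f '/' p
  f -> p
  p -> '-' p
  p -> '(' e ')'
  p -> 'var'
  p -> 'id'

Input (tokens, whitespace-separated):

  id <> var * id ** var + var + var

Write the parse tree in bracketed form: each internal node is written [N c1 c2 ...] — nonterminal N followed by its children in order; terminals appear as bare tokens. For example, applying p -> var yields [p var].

[e [t [t [f [p id]]] <> [f [p var]]] * [e [t [f [f [p id]] ** [p var]]] + [e [t [f [p var]]] + [e [t [f [p var]]]]]]]

e
t * e
t <> f * e
f <> f * e
p <> f * e
id <> f * e
id <> p * e
id <> var * e
id <> var * t + e
id <> var * f + e
id <> var * f ** p + e
id <> var * p ** p + e
id <> var * id ** p + e
id <> var * id ** var + e
id <> var * id ** var + t + e
id <> var * id ** var + f + e
id <> var * id ** var + p + e
id <> var * id ** var + var + e
id <> var * id ** var + var + t
id <> var * id ** var + var + f
id <> var * id ** var + var + p
id <> var * id ** var + var + var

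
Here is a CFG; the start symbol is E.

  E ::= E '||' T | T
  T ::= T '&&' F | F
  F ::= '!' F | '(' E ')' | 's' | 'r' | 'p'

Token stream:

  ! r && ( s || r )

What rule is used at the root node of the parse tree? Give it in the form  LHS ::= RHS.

E ::= T

[E [T [T [F ! [F r]]] && [F ( [E [E [T [F s]]] || [T [F r]]] )]]]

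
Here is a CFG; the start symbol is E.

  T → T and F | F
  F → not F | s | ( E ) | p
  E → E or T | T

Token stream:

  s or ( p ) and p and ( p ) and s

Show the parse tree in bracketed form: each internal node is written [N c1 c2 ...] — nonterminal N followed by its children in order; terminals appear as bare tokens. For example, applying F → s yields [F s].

E
E or T
T or T
F or T
s or T
s or T and F
s or T and F and F
s or T and F and F and F
s or F and F and F and F
s or ( E ) and F and F and F
s or ( T ) and F and F and F
s or ( F ) and F and F and F
s or ( p ) and F and F and F
s or ( p ) and p and F and F
s or ( p ) and p and ( E ) and F
s or ( p ) and p and ( T ) and F
s or ( p ) and p and ( F ) and F
s or ( p ) and p and ( p ) and F
s or ( p ) and p and ( p ) and s

[E [E [T [F s]]] or [T [T [T [T [F ( [E [T [F p]]] )]] and [F p]] and [F ( [E [T [F p]]] )]] and [F s]]]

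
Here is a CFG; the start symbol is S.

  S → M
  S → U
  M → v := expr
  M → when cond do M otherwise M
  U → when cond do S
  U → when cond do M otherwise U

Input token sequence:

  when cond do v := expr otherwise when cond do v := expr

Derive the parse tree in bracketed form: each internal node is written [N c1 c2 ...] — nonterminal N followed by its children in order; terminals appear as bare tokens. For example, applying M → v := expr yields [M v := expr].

S
U
when cond do M otherwise U
when cond do v := expr otherwise U
when cond do v := expr otherwise when cond do S
when cond do v := expr otherwise when cond do M
when cond do v := expr otherwise when cond do v := expr

[S [U when cond do [M v := expr] otherwise [U when cond do [S [M v := expr]]]]]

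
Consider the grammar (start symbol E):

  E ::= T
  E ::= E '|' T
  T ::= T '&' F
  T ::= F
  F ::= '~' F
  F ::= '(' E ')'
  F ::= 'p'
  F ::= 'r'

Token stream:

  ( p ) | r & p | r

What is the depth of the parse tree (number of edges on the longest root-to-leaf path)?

8

[E [E [E [T [F ( [E [T [F p]]] )]]] | [T [T [F r]] & [F p]]] | [T [F r]]]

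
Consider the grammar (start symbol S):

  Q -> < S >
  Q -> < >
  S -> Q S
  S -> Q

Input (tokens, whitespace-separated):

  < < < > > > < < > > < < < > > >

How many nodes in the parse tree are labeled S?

8

[S [Q < [S [Q < [S [Q < >]] >]] >] [S [Q < [S [Q < >]] >] [S [Q < [S [Q < [S [Q < >]] >]] >]]]]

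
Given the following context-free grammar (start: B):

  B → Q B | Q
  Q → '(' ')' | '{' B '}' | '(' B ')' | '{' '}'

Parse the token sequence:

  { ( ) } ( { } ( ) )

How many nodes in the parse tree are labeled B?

5

[B [Q { [B [Q ( )]] }] [B [Q ( [B [Q { }] [B [Q ( )]]] )]]]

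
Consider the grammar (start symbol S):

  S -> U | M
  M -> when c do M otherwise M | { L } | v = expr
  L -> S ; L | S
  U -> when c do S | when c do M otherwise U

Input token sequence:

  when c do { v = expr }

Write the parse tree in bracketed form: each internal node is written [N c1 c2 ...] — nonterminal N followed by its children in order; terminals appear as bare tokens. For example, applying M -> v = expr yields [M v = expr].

S
U
when c do S
when c do M
when c do { L }
when c do { S }
when c do { M }
when c do { v = expr }

[S [U when c do [S [M { [L [S [M v = expr]]] }]]]]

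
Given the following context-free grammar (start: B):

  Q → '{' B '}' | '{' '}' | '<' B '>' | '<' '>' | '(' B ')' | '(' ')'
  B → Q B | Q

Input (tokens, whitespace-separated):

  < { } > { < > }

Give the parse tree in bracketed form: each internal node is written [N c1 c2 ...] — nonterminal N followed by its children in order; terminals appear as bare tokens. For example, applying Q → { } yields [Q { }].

B
Q B
< B > B
< Q > B
< { } > B
< { } > Q
< { } > { B }
< { } > { Q }
< { } > { < > }

[B [Q < [B [Q { }]] >] [B [Q { [B [Q < >]] }]]]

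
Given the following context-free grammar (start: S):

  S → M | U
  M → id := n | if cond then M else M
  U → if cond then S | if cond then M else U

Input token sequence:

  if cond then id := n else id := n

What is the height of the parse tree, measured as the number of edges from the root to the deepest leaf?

3

[S [M if cond then [M id := n] else [M id := n]]]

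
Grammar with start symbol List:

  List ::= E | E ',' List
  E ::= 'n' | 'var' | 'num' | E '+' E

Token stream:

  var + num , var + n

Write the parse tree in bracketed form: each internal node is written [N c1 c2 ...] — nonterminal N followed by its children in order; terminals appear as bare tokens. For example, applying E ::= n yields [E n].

[List [E [E var] + [E num]] , [List [E [E var] + [E n]]]]

List
E , List
E + E , List
var + E , List
var + num , List
var + num , E
var + num , E + E
var + num , var + E
var + num , var + n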